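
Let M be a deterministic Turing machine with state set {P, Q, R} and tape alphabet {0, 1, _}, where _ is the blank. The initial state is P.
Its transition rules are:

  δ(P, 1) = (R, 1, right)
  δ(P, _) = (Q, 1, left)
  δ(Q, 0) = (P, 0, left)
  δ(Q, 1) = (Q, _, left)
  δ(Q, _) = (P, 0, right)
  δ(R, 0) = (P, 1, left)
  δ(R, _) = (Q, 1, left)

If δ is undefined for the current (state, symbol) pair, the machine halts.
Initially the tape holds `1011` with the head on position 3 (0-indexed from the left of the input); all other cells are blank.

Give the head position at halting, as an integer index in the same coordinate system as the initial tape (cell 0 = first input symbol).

P | 101[1]_   read 1 → write 1, move right, go to R
R | 1011[_]   read _ → write 1, move left, go to Q
Q | 101[1]1   read 1 → write _, move left, go to Q
Q | 10[1]_1   read 1 → write _, move left, go to Q
Q | 1[0]__1   read 0 → write 0, move left, go to P
P | [1]0__1   read 1 → write 1, move right, go to R
R | 1[0]__1   read 0 → write 1, move left, go to P
P | [1]1__1   read 1 → write 1, move right, go to R
R | 1[1]__1
At halt the head is at cell 1.

1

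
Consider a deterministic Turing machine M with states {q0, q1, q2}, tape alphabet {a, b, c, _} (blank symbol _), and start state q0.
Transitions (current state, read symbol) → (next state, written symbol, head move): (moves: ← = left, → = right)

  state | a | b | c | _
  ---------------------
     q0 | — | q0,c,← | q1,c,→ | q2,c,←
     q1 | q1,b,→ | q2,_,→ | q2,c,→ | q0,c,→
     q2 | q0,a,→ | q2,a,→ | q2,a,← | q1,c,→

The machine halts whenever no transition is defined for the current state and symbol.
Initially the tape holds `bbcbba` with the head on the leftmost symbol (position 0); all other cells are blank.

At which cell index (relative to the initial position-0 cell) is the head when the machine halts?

q0 | ___[b]bcbba___   read b → write c, move ←, go to q0
q0 | __[_]cbcbba___   read _ → write c, move ←, go to q2
q2 | _[_]ccbcbba___   read _ → write c, move →, go to q1
q1 | _c[c]cbcbba___   read c → write c, move →, go to q2
q2 | _cc[c]bcbba___   read c → write a, move ←, go to q2
q2 | _c[c]abcbba___   read c → write a, move ←, go to q2
q2 | _[c]aabcbba___   read c → write a, move ←, go to q2
q2 | [_]aaabcbba___   read _ → write c, move →, go to q1
q1 | c[a]aabcbba___   read a → write b, move →, go to q1
q1 | cb[a]abcbba___   read a → write b, move →, go to q1
q1 | cbb[a]bcbba___   read a → write b, move →, go to q1
q1 | cbbb[b]cbba___   read b → write _, move →, go to q2
q2 | cbbb_[c]bba___   read c → write a, move ←, go to q2
q2 | cbbb[_]abba___   read _ → write c, move →, go to q1
q1 | cbbbc[a]bba___   read a → write b, move →, go to q1
q1 | cbbbcb[b]ba___   read b → write _, move →, go to q2
q2 | cbbbcb_[b]a___   read b → write a, move →, go to q2
q2 | cbbbcb_a[a]___   read a → write a, move →, go to q0
q0 | cbbbcb_aa[_]__   read _ → write c, move ←, go to q2
q2 | cbbbcb_a[a]c__   read a → write a, move →, go to q0
q0 | cbbbcb_aa[c]__   read c → write c, move →, go to q1
q1 | cbbbcb_aac[_]_   read _ → write c, move →, go to q0
q0 | cbbbcb_aacc[_]   read _ → write c, move ←, go to q2
q2 | cbbbcb_aac[c]c   read c → write a, move ←, go to q2
q2 | cbbbcb_aa[c]ac   read c → write a, move ←, go to q2
q2 | cbbbcb_a[a]aac   read a → write a, move →, go to q0
q0 | cbbbcb_aa[a]ac
At halt the head is at cell 6.

6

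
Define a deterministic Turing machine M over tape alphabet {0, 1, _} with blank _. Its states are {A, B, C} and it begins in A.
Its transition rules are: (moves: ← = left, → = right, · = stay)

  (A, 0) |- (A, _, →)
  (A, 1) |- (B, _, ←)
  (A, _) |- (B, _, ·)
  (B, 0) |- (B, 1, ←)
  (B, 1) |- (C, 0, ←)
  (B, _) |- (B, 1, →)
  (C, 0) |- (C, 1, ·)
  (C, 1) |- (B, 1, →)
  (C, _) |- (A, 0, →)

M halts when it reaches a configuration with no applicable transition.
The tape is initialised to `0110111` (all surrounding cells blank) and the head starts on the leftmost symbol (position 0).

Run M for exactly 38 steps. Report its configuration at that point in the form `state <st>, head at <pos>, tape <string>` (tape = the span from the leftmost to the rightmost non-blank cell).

state B, head at -1, tape 011110111

state=A head=0 tape=__[0]110111   (A,0)→(A,_,→)
state=A head=1 tape=___[1]10111   (A,1)→(B,_,←)
state=B head=0 tape=__[_]_10111   (B,_)→(B,1,→)
state=B head=1 tape=__1[_]10111   (B,_)→(B,1,→)
state=B head=2 tape=__11[1]0111   (B,1)→(C,0,←)
state=C head=1 tape=__1[1]00111   (C,1)→(B,1,→)
state=B head=2 tape=__11[0]0111   (B,0)→(B,1,←)
state=B head=1 tape=__1[1]10111   (B,1)→(C,0,←)
state=C head=0 tape=__[1]010111   (C,1)→(B,1,→)
state=B head=1 tape=__1[0]10111   (B,0)→(B,1,←)
state=B head=0 tape=__[1]110111   (B,1)→(C,0,←)
state=C head=-1 tape=_[_]0110111   (C,_)→(A,0,→)
state=A head=0 tape=_0[0]110111   (A,0)→(A,_,→)
state=A head=1 tape=_0_[1]10111   (A,1)→(B,_,←)
state=B head=0 tape=_0[_]_10111   (B,_)→(B,1,→)
state=B head=1 tape=_01[_]10111   (B,_)→(B,1,→)
state=B head=2 tape=_011[1]0111   (B,1)→(C,0,←)
state=C head=1 tape=_01[1]00111   (C,1)→(B,1,→)
state=B head=2 tape=_011[0]0111   (B,0)→(B,1,←)
state=B head=1 tape=_01[1]10111   (B,1)→(C,0,←)
state=C head=0 tape=_0[1]010111   (C,1)→(B,1,→)
state=B head=1 tape=_01[0]10111   (B,0)→(B,1,←)
state=B head=0 tape=_0[1]110111   (B,1)→(C,0,←)
state=C head=-1 tape=_[0]0110111   (C,0)→(C,1,·)
state=C head=-1 tape=_[1]0110111   (C,1)→(B,1,→)
state=B head=0 tape=_1[0]110111   (B,0)→(B,1,←)
state=B head=-1 tape=_[1]1110111   (B,1)→(C,0,←)
state=C head=-2 tape=[_]01110111   (C,_)→(A,0,→)
state=A head=-1 tape=0[0]1110111   (A,0)→(A,_,→)
state=A head=0 tape=0_[1]110111   (A,1)→(B,_,←)
state=B head=-1 tape=0[_]_110111   (B,_)→(B,1,→)
state=B head=0 tape=01[_]110111   (B,_)→(B,1,→)
state=B head=1 tape=011[1]10111   (B,1)→(C,0,←)
state=C head=0 tape=01[1]010111   (C,1)→(B,1,→)
state=B head=1 tape=011[0]10111   (B,0)→(B,1,←)
state=B head=0 tape=01[1]110111   (B,1)→(C,0,←)
state=C head=-1 tape=0[1]0110111   (C,1)→(B,1,→)
state=B head=0 tape=01[0]110111   (B,0)→(B,1,←)
state=B head=-1 tape=0[1]1110111
After 38 steps: state B, head at -1, tape 011110111.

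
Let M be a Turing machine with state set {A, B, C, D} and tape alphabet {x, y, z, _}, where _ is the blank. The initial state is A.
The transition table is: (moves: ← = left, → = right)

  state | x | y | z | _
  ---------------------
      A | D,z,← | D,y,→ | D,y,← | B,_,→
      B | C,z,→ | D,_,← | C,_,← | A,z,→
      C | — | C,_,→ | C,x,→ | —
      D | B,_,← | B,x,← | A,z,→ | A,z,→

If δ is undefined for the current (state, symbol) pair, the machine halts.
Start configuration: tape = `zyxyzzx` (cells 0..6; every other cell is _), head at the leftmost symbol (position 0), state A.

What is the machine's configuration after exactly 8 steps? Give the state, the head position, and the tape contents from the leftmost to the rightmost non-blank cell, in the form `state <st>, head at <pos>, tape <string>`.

state C, head at 2, tape z_zxyzzx

A | _[z]yxyzzx   read z → write y, move ←, go to D
D | [_]yyxyzzx   read _ → write z, move →, go to A
A | z[y]yxyzzx   read y → write y, move →, go to D
D | zy[y]xyzzx   read y → write x, move ←, go to B
B | z[y]xxyzzx   read y → write _, move ←, go to D
D | [z]_xxyzzx   read z → write z, move →, go to A
A | z[_]xxyzzx   read _ → write _, move →, go to B
B | z_[x]xyzzx   read x → write z, move →, go to C
C | z_z[x]yzzx
After 8 steps: state C, head at 2, tape z_zxyzzx.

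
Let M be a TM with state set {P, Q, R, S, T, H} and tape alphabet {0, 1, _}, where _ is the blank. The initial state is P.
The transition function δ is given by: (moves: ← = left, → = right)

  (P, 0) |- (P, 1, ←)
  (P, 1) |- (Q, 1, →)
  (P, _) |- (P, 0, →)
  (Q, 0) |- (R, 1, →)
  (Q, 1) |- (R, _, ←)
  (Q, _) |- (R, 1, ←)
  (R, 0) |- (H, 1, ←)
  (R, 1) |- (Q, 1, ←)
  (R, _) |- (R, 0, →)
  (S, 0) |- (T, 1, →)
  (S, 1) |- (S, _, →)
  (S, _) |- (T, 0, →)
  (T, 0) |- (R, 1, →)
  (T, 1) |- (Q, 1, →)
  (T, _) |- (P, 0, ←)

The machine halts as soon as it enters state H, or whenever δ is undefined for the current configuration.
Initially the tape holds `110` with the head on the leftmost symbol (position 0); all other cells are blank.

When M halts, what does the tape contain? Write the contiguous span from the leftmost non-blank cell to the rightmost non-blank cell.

1_11_0

state=P head=0 tape=____[1]10   (P,1)→(Q,1,→)
state=Q head=1 tape=____1[1]0   (Q,1)→(R,_,←)
state=R head=0 tape=____[1]_0   (R,1)→(Q,1,←)
state=Q head=-1 tape=___[_]1_0   (Q,_)→(R,1,←)
state=R head=-2 tape=__[_]11_0   (R,_)→(R,0,→)
state=R head=-1 tape=__0[1]1_0   (R,1)→(Q,1,←)
state=Q head=-2 tape=__[0]11_0   (Q,0)→(R,1,→)
state=R head=-1 tape=__1[1]1_0   (R,1)→(Q,1,←)
state=Q head=-2 tape=__[1]11_0   (Q,1)→(R,_,←)
state=R head=-3 tape=_[_]_11_0   (R,_)→(R,0,→)
state=R head=-2 tape=_0[_]11_0   (R,_)→(R,0,→)
state=R head=-1 tape=_00[1]1_0   (R,1)→(Q,1,←)
state=Q head=-2 tape=_0[0]11_0   (Q,0)→(R,1,→)
state=R head=-1 tape=_01[1]1_0   (R,1)→(Q,1,←)
state=Q head=-2 tape=_0[1]11_0   (Q,1)→(R,_,←)
state=R head=-3 tape=_[0]_11_0   (R,0)→(H,1,←)
state=H head=-4 tape=[_]1_11_0
The non-blank tape span at halt is 1_11_0.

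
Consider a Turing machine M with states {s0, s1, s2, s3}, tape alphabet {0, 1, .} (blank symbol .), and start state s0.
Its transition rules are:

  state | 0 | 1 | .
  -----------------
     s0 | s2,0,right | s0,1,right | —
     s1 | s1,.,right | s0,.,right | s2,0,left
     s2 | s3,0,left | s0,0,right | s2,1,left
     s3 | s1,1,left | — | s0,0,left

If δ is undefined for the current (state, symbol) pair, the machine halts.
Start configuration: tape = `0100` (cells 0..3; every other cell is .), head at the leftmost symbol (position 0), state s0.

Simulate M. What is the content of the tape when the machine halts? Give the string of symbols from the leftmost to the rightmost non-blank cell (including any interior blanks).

state=s0 head=0 tape=[0]100.   (s0,0)→(s2,0,right)
state=s2 head=1 tape=0[1]00.   (s2,1)→(s0,0,right)
state=s0 head=2 tape=00[0]0.   (s0,0)→(s2,0,right)
state=s2 head=3 tape=000[0].   (s2,0)→(s3,0,left)
state=s3 head=2 tape=00[0]0.   (s3,0)→(s1,1,left)
state=s1 head=1 tape=0[0]10.   (s1,0)→(s1,.,right)
state=s1 head=2 tape=0.[1]0.   (s1,1)→(s0,.,right)
state=s0 head=3 tape=0..[0].   (s0,0)→(s2,0,right)
state=s2 head=4 tape=0..0[.]   (s2,.)→(s2,1,left)
state=s2 head=3 tape=0..[0]1   (s2,0)→(s3,0,left)
state=s3 head=2 tape=0.[.]01   (s3,.)→(s0,0,left)
state=s0 head=1 tape=0[.]001
The non-blank tape span at halt is 0.001.

0.001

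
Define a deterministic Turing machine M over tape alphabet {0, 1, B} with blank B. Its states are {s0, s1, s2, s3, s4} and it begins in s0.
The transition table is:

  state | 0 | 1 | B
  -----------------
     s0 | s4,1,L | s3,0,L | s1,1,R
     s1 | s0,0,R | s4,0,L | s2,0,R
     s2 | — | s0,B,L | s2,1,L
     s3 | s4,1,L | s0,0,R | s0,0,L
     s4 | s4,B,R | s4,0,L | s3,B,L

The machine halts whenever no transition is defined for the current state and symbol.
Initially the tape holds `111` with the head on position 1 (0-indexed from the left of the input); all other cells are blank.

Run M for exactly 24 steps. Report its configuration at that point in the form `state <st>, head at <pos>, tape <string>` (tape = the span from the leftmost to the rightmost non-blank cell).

state s4, head at -3, tape 1010B00

s0 | BBBB1[1]1   read 1 → write 0, move L, go to s3
s3 | BBBB[1]01   read 1 → write 0, move R, go to s0
s0 | BBBB0[0]1   read 0 → write 1, move L, go to s4
s4 | BBBB[0]11   read 0 → write B, move R, go to s4
s4 | BBBBB[1]1   read 1 → write 0, move L, go to s4
s4 | BBBB[B]01   read B → write B, move L, go to s3
s3 | BBB[B]B01   read B → write 0, move L, go to s0
s0 | BB[B]0B01   read B → write 1, move R, go to s1
s1 | BB1[0]B01   read 0 → write 0, move R, go to s0
s0 | BB10[B]01   read B → write 1, move R, go to s1
s1 | BB101[0]1   read 0 → write 0, move R, go to s0
s0 | BB1010[1]   read 1 → write 0, move L, go to s3
s3 | BB101[0]0   read 0 → write 1, move L, go to s4
s4 | BB10[1]10   read 1 → write 0, move L, go to s4
s4 | BB1[0]010   read 0 → write B, move R, go to s4
s4 | BB1B[0]10   read 0 → write B, move R, go to s4
s4 | BB1BB[1]0   read 1 → write 0, move L, go to s4
s4 | BB1B[B]00   read B → write B, move L, go to s3
s3 | BB1[B]B00   read B → write 0, move L, go to s0
s0 | BB[1]0B00   read 1 → write 0, move L, go to s3
s3 | B[B]00B00   read B → write 0, move L, go to s0
s0 | [B]000B00   read B → write 1, move R, go to s1
s1 | 1[0]00B00   read 0 → write 0, move R, go to s0
s0 | 10[0]0B00   read 0 → write 1, move L, go to s4
s4 | 1[0]10B00
After 24 steps: state s4, head at -3, tape 1010B00.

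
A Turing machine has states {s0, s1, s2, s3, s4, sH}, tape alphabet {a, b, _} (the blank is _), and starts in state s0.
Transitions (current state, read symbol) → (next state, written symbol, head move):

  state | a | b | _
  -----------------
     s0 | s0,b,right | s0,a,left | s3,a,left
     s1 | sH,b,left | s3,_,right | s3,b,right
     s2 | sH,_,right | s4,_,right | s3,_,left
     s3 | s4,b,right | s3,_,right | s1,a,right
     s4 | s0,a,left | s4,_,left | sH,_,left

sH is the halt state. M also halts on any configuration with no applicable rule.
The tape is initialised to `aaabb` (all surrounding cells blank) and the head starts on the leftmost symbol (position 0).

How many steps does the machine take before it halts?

10

s0 | __[a]aabb   read a → write b, move right, go to s0
s0 | __b[a]abb   read a → write b, move right, go to s0
s0 | __bb[a]bb   read a → write b, move right, go to s0
s0 | __bbb[b]b   read b → write a, move left, go to s0
s0 | __bb[b]ab   read b → write a, move left, go to s0
s0 | __b[b]aab   read b → write a, move left, go to s0
s0 | __[b]aaab   read b → write a, move left, go to s0
s0 | _[_]aaaab   read _ → write a, move left, go to s3
s3 | [_]aaaaab   read _ → write a, move right, go to s1
s1 | a[a]aaaab   read a → write b, move left, go to sH
sH | [a]baaaab
M halts after 10 transitions.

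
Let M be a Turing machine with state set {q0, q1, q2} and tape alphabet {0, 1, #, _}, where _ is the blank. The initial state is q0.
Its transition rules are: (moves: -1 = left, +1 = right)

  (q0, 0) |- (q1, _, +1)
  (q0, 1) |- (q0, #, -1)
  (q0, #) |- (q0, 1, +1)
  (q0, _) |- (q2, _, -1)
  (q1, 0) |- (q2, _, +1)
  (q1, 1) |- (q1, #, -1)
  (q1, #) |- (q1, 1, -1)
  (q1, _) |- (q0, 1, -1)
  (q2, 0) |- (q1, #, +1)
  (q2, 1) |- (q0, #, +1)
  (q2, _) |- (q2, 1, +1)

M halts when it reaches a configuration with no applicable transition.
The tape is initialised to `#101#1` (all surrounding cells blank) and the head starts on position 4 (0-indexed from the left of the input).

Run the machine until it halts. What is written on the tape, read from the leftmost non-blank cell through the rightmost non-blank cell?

11###1##

q0 | __#101[#]1   read # → write 1, move +1, go to q0
q0 | __#1011[1]   read 1 → write #, move -1, go to q0
q0 | __#101[1]#   read 1 → write #, move -1, go to q0
q0 | __#10[1]##   read 1 → write #, move -1, go to q0
q0 | __#1[0]###   read 0 → write _, move +1, go to q1
q1 | __#1_[#]##   read # → write 1, move -1, go to q1
q1 | __#1[_]1##   read _ → write 1, move -1, go to q0
q0 | __#[1]11##   read 1 → write #, move -1, go to q0
q0 | __[#]#11##   read # → write 1, move +1, go to q0
q0 | __1[#]11##   read # → write 1, move +1, go to q0
q0 | __11[1]1##   read 1 → write #, move -1, go to q0
q0 | __1[1]#1##   read 1 → write #, move -1, go to q0
q0 | __[1]##1##   read 1 → write #, move -1, go to q0
q0 | _[_]###1##   read _ → write _, move -1, go to q2
q2 | [_]_###1##   read _ → write 1, move +1, go to q2
q2 | 1[_]###1##   read _ → write 1, move +1, go to q2
q2 | 11[#]##1##
The non-blank tape span at halt is 11###1##.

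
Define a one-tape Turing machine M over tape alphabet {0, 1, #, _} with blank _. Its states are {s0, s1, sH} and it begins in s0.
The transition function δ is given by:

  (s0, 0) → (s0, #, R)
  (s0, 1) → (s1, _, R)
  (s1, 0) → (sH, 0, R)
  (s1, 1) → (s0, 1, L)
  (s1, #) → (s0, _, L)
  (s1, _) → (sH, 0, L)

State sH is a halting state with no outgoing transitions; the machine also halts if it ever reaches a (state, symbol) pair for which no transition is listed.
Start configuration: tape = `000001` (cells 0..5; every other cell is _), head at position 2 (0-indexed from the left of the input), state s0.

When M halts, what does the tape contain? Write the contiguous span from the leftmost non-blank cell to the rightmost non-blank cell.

00###_0

state=s0 head=2 tape=00[0]001_   (s0,0)→(s0,#,R)
state=s0 head=3 tape=00#[0]01_   (s0,0)→(s0,#,R)
state=s0 head=4 tape=00##[0]1_   (s0,0)→(s0,#,R)
state=s0 head=5 tape=00###[1]_   (s0,1)→(s1,_,R)
state=s1 head=6 tape=00###_[_]   (s1,_)→(sH,0,L)
state=sH head=5 tape=00###[_]0
The non-blank tape span at halt is 00###_0.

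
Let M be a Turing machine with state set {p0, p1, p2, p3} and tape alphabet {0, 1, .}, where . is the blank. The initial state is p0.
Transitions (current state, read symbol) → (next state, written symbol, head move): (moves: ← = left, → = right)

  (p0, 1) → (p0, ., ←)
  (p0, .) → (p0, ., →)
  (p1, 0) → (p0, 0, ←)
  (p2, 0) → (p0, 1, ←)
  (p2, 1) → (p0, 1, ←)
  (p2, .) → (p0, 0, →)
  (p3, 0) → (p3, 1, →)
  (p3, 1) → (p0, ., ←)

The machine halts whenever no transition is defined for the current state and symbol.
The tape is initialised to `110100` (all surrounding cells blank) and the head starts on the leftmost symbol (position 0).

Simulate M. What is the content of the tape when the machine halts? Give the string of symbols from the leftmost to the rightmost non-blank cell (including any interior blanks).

0100

p0 | .[1]10100   read 1 → write ., move ←, go to p0
p0 | [.].10100   read . → write ., move →, go to p0
p0 | .[.]10100   read . → write ., move →, go to p0
p0 | ..[1]0100   read 1 → write ., move ←, go to p0
p0 | .[.].0100   read . → write ., move →, go to p0
p0 | ..[.]0100   read . → write ., move →, go to p0
p0 | ...[0]100
The non-blank tape span at halt is 0100.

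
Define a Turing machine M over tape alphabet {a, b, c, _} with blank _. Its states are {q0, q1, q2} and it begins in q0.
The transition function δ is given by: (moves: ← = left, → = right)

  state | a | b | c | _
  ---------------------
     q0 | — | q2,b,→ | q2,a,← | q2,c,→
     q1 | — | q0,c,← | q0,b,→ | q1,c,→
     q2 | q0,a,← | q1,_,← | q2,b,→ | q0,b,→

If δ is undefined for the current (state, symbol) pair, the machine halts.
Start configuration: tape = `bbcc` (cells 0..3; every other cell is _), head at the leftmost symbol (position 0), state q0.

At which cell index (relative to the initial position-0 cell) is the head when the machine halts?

state=q0 head=0 tape=__[b]bcc   (q0,b)→(q2,b,→)
state=q2 head=1 tape=__b[b]cc   (q2,b)→(q1,_,←)
state=q1 head=0 tape=__[b]_cc   (q1,b)→(q0,c,←)
state=q0 head=-1 tape=_[_]c_cc   (q0,_)→(q2,c,→)
state=q2 head=0 tape=_c[c]_cc   (q2,c)→(q2,b,→)
state=q2 head=1 tape=_cb[_]cc   (q2,_)→(q0,b,→)
state=q0 head=2 tape=_cbb[c]c   (q0,c)→(q2,a,←)
state=q2 head=1 tape=_cb[b]ac   (q2,b)→(q1,_,←)
state=q1 head=0 tape=_c[b]_ac   (q1,b)→(q0,c,←)
state=q0 head=-1 tape=_[c]c_ac   (q0,c)→(q2,a,←)
state=q2 head=-2 tape=[_]ac_ac   (q2,_)→(q0,b,→)
state=q0 head=-1 tape=b[a]c_ac
At halt the head is at cell -1.

-1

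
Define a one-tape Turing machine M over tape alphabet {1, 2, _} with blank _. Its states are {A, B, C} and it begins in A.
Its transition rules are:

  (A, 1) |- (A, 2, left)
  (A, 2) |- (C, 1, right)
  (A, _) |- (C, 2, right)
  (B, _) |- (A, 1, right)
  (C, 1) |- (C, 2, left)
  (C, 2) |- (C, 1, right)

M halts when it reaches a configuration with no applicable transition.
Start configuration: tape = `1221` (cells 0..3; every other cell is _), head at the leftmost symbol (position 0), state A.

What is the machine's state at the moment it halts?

A | _[1]221_   read 1 → write 2, move left, go to A
A | [_]2221_   read _ → write 2, move right, go to C
C | 2[2]221_   read 2 → write 1, move right, go to C
C | 21[2]21_   read 2 → write 1, move right, go to C
C | 211[2]1_   read 2 → write 1, move right, go to C
C | 2111[1]_   read 1 → write 2, move left, go to C
C | 211[1]2_   read 1 → write 2, move left, go to C
C | 21[1]22_   read 1 → write 2, move left, go to C
C | 2[1]222_   read 1 → write 2, move left, go to C
C | [2]2222_   read 2 → write 1, move right, go to C
C | 1[2]222_   read 2 → write 1, move right, go to C
C | 11[2]22_   read 2 → write 1, move right, go to C
C | 111[2]2_   read 2 → write 1, move right, go to C
C | 1111[2]_   read 2 → write 1, move right, go to C
C | 11111[_]
No transition is defined for (C, _); M halts in state C.

C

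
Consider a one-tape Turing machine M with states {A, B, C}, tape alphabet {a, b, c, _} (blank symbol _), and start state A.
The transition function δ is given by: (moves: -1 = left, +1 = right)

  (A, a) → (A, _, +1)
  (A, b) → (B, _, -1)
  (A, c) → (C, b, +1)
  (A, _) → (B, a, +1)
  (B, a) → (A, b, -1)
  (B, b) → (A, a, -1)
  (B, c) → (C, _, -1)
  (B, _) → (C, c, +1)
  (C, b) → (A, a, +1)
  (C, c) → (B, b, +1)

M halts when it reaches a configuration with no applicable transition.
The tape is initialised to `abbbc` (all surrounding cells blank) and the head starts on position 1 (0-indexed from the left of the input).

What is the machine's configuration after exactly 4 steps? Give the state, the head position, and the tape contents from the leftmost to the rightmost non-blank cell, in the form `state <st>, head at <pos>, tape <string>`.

state A, head at -1, tape aa_bbc

A | _a[b]bbc   read b → write _, move -1, go to B
B | _[a]_bbc   read a → write b, move -1, go to A
A | [_]b_bbc   read _ → write a, move +1, go to B
B | a[b]_bbc   read b → write a, move -1, go to A
A | [a]a_bbc
After 4 steps: state A, head at -1, tape aa_bbc.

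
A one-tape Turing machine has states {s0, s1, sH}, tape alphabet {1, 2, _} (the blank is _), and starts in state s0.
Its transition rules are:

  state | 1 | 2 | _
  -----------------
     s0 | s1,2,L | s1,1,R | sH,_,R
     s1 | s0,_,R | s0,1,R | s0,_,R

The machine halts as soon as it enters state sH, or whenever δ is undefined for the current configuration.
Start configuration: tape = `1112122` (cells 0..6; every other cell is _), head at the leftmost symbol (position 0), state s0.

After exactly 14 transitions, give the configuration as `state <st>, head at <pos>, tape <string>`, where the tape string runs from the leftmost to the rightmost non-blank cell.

state=s0 head=0 tape=_[1]112122__   (s0,1)→(s1,2,L)
state=s1 head=-1 tape=[_]2112122__   (s1,_)→(s0,_,R)
state=s0 head=0 tape=_[2]112122__   (s0,2)→(s1,1,R)
state=s1 head=1 tape=_1[1]12122__   (s1,1)→(s0,_,R)
state=s0 head=2 tape=_1_[1]2122__   (s0,1)→(s1,2,L)
state=s1 head=1 tape=_1[_]22122__   (s1,_)→(s0,_,R)
state=s0 head=2 tape=_1_[2]2122__   (s0,2)→(s1,1,R)
state=s1 head=3 tape=_1_1[2]122__   (s1,2)→(s0,1,R)
state=s0 head=4 tape=_1_11[1]22__   (s0,1)→(s1,2,L)
state=s1 head=3 tape=_1_1[1]222__   (s1,1)→(s0,_,R)
state=s0 head=4 tape=_1_1_[2]22__   (s0,2)→(s1,1,R)
state=s1 head=5 tape=_1_1_1[2]2__   (s1,2)→(s0,1,R)
state=s0 head=6 tape=_1_1_11[2]__   (s0,2)→(s1,1,R)
state=s1 head=7 tape=_1_1_111[_]_   (s1,_)→(s0,_,R)
state=s0 head=8 tape=_1_1_111_[_]
After 14 steps: state s0, head at 8, tape 1_1_111.

state s0, head at 8, tape 1_1_111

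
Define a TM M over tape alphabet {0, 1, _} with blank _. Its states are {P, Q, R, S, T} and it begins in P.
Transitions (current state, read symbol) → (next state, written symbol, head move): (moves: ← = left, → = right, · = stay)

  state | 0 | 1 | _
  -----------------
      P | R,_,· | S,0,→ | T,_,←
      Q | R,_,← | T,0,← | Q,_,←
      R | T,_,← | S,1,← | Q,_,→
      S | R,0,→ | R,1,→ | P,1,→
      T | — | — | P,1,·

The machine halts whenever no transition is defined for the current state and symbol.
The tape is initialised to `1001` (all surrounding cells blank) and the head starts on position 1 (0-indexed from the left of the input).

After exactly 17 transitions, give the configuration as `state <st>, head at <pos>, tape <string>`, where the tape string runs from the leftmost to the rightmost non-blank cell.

state S, head at -1, tape 0____1

P | __1[0]01   read 0 → write _, move ·, go to R
R | __1[_]01   read _ → write _, move →, go to Q
Q | __1_[0]1   read 0 → write _, move ←, go to R
R | __1[_]_1   read _ → write _, move →, go to Q
Q | __1_[_]1   read _ → write _, move ←, go to Q
Q | __1[_]_1   read _ → write _, move ←, go to Q
Q | __[1]__1   read 1 → write 0, move ←, go to T
T | _[_]0__1   read _ → write 1, move ·, go to P
P | _[1]0__1   read 1 → write 0, move →, go to S
S | _0[0]__1   read 0 → write 0, move →, go to R
R | _00[_]_1   read _ → write _, move →, go to Q
Q | _00_[_]1   read _ → write _, move ←, go to Q
Q | _00[_]_1   read _ → write _, move ←, go to Q
Q | _0[0]__1   read 0 → write _, move ←, go to R
R | _[0]___1   read 0 → write _, move ←, go to T
T | [_]____1   read _ → write 1, move ·, go to P
P | [1]____1   read 1 → write 0, move →, go to S
S | 0[_]___1
After 17 steps: state S, head at -1, tape 0____1.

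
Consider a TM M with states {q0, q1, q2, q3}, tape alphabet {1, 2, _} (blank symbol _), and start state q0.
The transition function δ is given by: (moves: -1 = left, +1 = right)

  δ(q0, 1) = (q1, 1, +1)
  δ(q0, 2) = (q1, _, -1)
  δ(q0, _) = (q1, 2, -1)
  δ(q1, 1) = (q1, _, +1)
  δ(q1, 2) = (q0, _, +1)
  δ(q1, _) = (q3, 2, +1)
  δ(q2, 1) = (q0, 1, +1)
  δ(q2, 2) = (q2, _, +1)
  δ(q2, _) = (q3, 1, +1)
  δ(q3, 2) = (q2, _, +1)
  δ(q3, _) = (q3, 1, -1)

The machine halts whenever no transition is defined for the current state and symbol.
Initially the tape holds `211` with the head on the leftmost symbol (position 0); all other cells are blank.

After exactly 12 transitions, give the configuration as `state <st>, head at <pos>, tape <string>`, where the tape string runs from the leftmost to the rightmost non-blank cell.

q0 | _[2]11___   read 2 → write _, move -1, go to q1
q1 | [_]_11___   read _ → write 2, move +1, go to q3
q3 | 2[_]11___   read _ → write 1, move -1, go to q3
q3 | [2]111___   read 2 → write _, move +1, go to q2
q2 | _[1]11___   read 1 → write 1, move +1, go to q0
q0 | _1[1]1___   read 1 → write 1, move +1, go to q1
q1 | _11[1]___   read 1 → write _, move +1, go to q1
q1 | _11_[_]__   read _ → write 2, move +1, go to q3
q3 | _11_2[_]_   read _ → write 1, move -1, go to q3
q3 | _11_[2]1_   read 2 → write _, move +1, go to q2
q2 | _11__[1]_   read 1 → write 1, move +1, go to q0
q0 | _11__1[_]   read _ → write 2, move -1, go to q1
q1 | _11__[1]2
After 12 steps: state q1, head at 4, tape 11__12.

state q1, head at 4, tape 11__12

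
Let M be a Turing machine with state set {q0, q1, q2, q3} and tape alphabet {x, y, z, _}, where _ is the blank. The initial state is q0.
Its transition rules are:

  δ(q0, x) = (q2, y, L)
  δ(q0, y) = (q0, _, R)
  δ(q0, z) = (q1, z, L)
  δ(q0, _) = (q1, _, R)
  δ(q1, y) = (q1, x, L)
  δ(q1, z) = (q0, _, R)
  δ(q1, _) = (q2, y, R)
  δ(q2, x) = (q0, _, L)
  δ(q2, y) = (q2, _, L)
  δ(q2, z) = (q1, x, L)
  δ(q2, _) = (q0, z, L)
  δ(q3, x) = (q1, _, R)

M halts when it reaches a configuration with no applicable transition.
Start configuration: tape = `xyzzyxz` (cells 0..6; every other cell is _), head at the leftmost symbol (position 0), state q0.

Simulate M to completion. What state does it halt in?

state=q0 head=0 tape=__[x]yzzyxz   (q0,x)→(q2,y,L)
state=q2 head=-1 tape=_[_]yyzzyxz   (q2,_)→(q0,z,L)
state=q0 head=-2 tape=[_]zyyzzyxz   (q0,_)→(q1,_,R)
state=q1 head=-1 tape=_[z]yyzzyxz   (q1,z)→(q0,_,R)
state=q0 head=0 tape=__[y]yzzyxz   (q0,y)→(q0,_,R)
state=q0 head=1 tape=___[y]zzyxz   (q0,y)→(q0,_,R)
state=q0 head=2 tape=____[z]zyxz   (q0,z)→(q1,z,L)
state=q1 head=1 tape=___[_]zzyxz   (q1,_)→(q2,y,R)
state=q2 head=2 tape=___y[z]zyxz   (q2,z)→(q1,x,L)
state=q1 head=1 tape=___[y]xzyxz   (q1,y)→(q1,x,L)
state=q1 head=0 tape=__[_]xxzyxz   (q1,_)→(q2,y,R)
state=q2 head=1 tape=__y[x]xzyxz   (q2,x)→(q0,_,L)
state=q0 head=0 tape=__[y]_xzyxz   (q0,y)→(q0,_,R)
state=q0 head=1 tape=___[_]xzyxz   (q0,_)→(q1,_,R)
state=q1 head=2 tape=____[x]zyxz
No transition is defined for (q1, x); M halts in state q1.

q1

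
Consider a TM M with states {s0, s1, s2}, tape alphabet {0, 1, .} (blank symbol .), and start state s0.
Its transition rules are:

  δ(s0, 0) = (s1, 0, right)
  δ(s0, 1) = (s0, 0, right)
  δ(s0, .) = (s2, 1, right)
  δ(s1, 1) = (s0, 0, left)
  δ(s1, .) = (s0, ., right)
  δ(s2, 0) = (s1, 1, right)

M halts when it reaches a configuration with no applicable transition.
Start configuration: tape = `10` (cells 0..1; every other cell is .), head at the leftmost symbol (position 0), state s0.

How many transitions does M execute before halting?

4

state=s0 head=0 tape=[1]0...   (s0,1)→(s0,0,right)
state=s0 head=1 tape=0[0]...   (s0,0)→(s1,0,right)
state=s1 head=2 tape=00[.]..   (s1,.)→(s0,.,right)
state=s0 head=3 tape=00.[.].   (s0,.)→(s2,1,right)
state=s2 head=4 tape=00.1[.]
M halts after 4 transitions.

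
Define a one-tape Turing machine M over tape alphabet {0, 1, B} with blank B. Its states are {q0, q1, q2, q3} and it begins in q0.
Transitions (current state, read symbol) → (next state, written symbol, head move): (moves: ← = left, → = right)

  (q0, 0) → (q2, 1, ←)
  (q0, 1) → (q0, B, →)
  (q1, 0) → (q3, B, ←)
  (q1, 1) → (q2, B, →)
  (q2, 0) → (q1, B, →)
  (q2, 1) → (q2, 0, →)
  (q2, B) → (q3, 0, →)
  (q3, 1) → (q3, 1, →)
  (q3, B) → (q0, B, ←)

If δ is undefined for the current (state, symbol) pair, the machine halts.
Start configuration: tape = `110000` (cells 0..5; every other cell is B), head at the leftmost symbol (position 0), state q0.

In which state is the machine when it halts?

q0 | [1]10000   read 1 → write B, move →, go to q0
q0 | B[1]0000   read 1 → write B, move →, go to q0
q0 | BB[0]000   read 0 → write 1, move ←, go to q2
q2 | B[B]1000   read B → write 0, move →, go to q3
q3 | B0[1]000   read 1 → write 1, move →, go to q3
q3 | B01[0]00
No transition is defined for (q3, 0); M halts in state q3.

q3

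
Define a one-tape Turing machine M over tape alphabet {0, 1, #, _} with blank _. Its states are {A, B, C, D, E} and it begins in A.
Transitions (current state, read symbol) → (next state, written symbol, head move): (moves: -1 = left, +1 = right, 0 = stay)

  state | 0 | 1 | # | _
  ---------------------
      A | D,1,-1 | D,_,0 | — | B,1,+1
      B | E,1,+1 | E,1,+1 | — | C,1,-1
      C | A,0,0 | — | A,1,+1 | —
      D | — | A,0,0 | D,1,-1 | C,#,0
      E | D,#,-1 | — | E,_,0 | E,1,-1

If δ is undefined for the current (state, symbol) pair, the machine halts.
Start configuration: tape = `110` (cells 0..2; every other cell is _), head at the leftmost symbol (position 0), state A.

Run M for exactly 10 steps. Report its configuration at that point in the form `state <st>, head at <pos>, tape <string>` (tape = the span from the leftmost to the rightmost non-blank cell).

state=A head=0 tape=[1]10   (A,1)→(D,_,0)
state=D head=0 tape=[_]10   (D,_)→(C,#,0)
state=C head=0 tape=[#]10   (C,#)→(A,1,+1)
state=A head=1 tape=1[1]0   (A,1)→(D,_,0)
state=D head=1 tape=1[_]0   (D,_)→(C,#,0)
state=C head=1 tape=1[#]0   (C,#)→(A,1,+1)
state=A head=2 tape=11[0]   (A,0)→(D,1,-1)
state=D head=1 tape=1[1]1   (D,1)→(A,0,0)
state=A head=1 tape=1[0]1   (A,0)→(D,1,-1)
state=D head=0 tape=[1]11   (D,1)→(A,0,0)
state=A head=0 tape=[0]11
After 10 steps: state A, head at 0, tape 011.

state A, head at 0, tape 011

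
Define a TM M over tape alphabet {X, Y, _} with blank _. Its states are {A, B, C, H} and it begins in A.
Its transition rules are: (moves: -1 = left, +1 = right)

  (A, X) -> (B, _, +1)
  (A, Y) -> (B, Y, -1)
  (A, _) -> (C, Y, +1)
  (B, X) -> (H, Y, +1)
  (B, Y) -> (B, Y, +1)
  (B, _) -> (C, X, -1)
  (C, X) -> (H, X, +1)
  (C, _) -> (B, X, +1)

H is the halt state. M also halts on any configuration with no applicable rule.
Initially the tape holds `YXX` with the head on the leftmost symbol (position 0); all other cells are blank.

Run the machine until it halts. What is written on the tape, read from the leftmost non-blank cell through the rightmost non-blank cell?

XYYXX

A | __[Y]XX   read Y → write Y, move -1, go to B
B | _[_]YXX   read _ → write X, move -1, go to C
C | [_]XYXX   read _ → write X, move +1, go to B
B | X[X]YXX   read X → write Y, move +1, go to H
H | XY[Y]XX
The non-blank tape span at halt is XYYXX.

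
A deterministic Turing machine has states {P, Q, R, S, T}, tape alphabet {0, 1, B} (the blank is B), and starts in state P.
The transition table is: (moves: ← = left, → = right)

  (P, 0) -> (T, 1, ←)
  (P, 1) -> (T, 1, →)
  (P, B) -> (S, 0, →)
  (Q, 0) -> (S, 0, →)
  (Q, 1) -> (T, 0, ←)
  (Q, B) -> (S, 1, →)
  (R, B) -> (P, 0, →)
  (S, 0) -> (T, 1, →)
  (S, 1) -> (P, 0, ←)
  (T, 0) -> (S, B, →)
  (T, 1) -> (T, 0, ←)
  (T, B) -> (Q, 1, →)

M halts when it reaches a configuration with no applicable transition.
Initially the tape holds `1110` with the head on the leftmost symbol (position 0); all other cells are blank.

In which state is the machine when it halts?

S

state=P head=0 tape=B[1]110BBB   (P,1)→(T,1,→)
state=T head=1 tape=B1[1]10BBB   (T,1)→(T,0,←)
state=T head=0 tape=B[1]010BBB   (T,1)→(T,0,←)
state=T head=-1 tape=[B]0010BBB   (T,B)→(Q,1,→)
state=Q head=0 tape=1[0]010BBB   (Q,0)→(S,0,→)
state=S head=1 tape=10[0]10BBB   (S,0)→(T,1,→)
state=T head=2 tape=101[1]0BBB   (T,1)→(T,0,←)
state=T head=1 tape=10[1]00BBB   (T,1)→(T,0,←)
state=T head=0 tape=1[0]000BBB   (T,0)→(S,B,→)
state=S head=1 tape=1B[0]00BBB   (S,0)→(T,1,→)
state=T head=2 tape=1B1[0]0BBB   (T,0)→(S,B,→)
state=S head=3 tape=1B1B[0]BBB   (S,0)→(T,1,→)
state=T head=4 tape=1B1B1[B]BB   (T,B)→(Q,1,→)
state=Q head=5 tape=1B1B11[B]B   (Q,B)→(S,1,→)
state=S head=6 tape=1B1B111[B]
No transition is defined for (S, B); M halts in state S.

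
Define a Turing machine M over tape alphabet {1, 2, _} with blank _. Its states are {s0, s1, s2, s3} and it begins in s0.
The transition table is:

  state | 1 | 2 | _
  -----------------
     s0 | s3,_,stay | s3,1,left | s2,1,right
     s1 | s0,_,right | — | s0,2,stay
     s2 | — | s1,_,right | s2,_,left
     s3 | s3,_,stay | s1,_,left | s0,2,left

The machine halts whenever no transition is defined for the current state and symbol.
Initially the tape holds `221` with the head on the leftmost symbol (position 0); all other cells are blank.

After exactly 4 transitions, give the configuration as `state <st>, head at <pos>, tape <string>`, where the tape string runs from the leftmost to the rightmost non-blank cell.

state=s0 head=0 tape=__[2]21   (s0,2)→(s3,1,left)
state=s3 head=-1 tape=_[_]121   (s3,_)→(s0,2,left)
state=s0 head=-2 tape=[_]2121   (s0,_)→(s2,1,right)
state=s2 head=-1 tape=1[2]121   (s2,2)→(s1,_,right)
state=s1 head=0 tape=1_[1]21
After 4 steps: state s1, head at 0, tape 1_121.

state s1, head at 0, tape 1_121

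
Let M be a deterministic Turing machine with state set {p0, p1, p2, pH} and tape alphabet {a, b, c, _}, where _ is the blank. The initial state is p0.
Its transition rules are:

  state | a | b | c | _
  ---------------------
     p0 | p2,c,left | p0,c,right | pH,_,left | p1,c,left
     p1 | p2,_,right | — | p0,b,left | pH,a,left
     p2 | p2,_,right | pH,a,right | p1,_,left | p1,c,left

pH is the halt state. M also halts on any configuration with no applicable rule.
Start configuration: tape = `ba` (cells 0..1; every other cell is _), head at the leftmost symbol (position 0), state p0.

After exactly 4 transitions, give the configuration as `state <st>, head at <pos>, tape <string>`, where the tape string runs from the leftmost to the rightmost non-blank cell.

state=p0 head=0 tape=__[b]a   (p0,b)→(p0,c,right)
state=p0 head=1 tape=__c[a]   (p0,a)→(p2,c,left)
state=p2 head=0 tape=__[c]c   (p2,c)→(p1,_,left)
state=p1 head=-1 tape=_[_]_c   (p1,_)→(pH,a,left)
state=pH head=-2 tape=[_]a_c
After 4 steps: state pH, head at -2, tape a_c.

state pH, head at -2, tape a_c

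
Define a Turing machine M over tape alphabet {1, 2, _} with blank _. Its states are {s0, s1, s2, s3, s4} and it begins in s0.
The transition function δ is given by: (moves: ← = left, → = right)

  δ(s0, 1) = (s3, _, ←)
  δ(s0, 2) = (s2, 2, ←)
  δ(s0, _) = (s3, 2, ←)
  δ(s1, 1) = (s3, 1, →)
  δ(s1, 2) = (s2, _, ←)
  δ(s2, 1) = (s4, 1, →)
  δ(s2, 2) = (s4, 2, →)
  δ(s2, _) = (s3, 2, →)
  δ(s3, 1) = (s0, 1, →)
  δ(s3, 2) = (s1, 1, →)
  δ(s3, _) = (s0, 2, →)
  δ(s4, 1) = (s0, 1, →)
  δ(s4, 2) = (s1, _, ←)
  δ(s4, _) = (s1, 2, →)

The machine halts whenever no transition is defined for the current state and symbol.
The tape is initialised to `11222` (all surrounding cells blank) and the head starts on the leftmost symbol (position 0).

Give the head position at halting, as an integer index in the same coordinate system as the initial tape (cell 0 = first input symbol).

5

s0 | _[1]1222_   read 1 → write _, move ←, go to s3
s3 | [_]_1222_   read _ → write 2, move →, go to s0
s0 | 2[_]1222_   read _ → write 2, move ←, go to s3
s3 | [2]21222_   read 2 → write 1, move →, go to s1
s1 | 1[2]1222_   read 2 → write _, move ←, go to s2
s2 | [1]_1222_   read 1 → write 1, move →, go to s4
s4 | 1[_]1222_   read _ → write 2, move →, go to s1
s1 | 12[1]222_   read 1 → write 1, move →, go to s3
s3 | 121[2]22_   read 2 → write 1, move →, go to s1
s1 | 1211[2]2_   read 2 → write _, move ←, go to s2
s2 | 121[1]_2_   read 1 → write 1, move →, go to s4
s4 | 1211[_]2_   read _ → write 2, move →, go to s1
s1 | 12112[2]_   read 2 → write _, move ←, go to s2
s2 | 1211[2]__   read 2 → write 2, move →, go to s4
s4 | 12112[_]_   read _ → write 2, move →, go to s1
s1 | 121122[_]
At halt the head is at cell 5.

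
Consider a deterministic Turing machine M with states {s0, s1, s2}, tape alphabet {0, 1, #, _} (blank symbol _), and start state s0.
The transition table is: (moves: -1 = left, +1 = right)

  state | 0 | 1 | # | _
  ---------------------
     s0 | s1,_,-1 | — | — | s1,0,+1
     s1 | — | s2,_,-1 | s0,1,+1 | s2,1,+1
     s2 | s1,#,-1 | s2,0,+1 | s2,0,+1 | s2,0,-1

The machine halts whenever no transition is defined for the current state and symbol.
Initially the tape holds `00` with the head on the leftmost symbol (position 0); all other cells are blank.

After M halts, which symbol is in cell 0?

#

s0 | _[0]0   read 0 → write _, move -1, go to s1
s1 | [_]_0   read _ → write 1, move +1, go to s2
s2 | 1[_]0   read _ → write 0, move -1, go to s2
s2 | [1]00   read 1 → write 0, move +1, go to s2
s2 | 0[0]0   read 0 → write #, move -1, go to s1
s1 | [0]#0
Cell 0 holds # when M halts.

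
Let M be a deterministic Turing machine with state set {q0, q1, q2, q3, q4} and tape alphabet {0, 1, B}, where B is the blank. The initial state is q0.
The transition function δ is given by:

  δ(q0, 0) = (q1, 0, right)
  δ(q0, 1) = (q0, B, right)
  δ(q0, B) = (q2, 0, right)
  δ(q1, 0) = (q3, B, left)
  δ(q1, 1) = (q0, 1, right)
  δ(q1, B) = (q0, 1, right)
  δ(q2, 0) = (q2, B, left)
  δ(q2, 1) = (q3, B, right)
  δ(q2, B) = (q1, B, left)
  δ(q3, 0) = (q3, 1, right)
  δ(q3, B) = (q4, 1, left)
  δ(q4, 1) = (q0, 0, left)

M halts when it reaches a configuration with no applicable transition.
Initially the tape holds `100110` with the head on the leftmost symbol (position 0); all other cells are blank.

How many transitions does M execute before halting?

q0 | BB[1]00110   read 1 → write B, move right, go to q0
q0 | BBB[0]0110   read 0 → write 0, move right, go to q1
q1 | BBB0[0]110   read 0 → write B, move left, go to q3
q3 | BBB[0]B110   read 0 → write 1, move right, go to q3
q3 | BBB1[B]110   read B → write 1, move left, go to q4
q4 | BBB[1]1110   read 1 → write 0, move left, go to q0
q0 | BB[B]01110   read B → write 0, move right, go to q2
q2 | BB0[0]1110   read 0 → write B, move left, go to q2
q2 | BB[0]B1110   read 0 → write B, move left, go to q2
q2 | B[B]BB1110   read B → write B, move left, go to q1
q1 | [B]BBB1110   read B → write 1, move right, go to q0
q0 | 1[B]BB1110   read B → write 0, move right, go to q2
q2 | 10[B]B1110   read B → write B, move left, go to q1
q1 | 1[0]BB1110   read 0 → write B, move left, go to q3
q3 | [1]BBB1110
M halts after 14 transitions.

14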